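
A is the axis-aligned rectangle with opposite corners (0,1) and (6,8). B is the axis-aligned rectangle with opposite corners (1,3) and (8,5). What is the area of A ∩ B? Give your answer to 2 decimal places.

|A∩B|: x∈[1,6], y∈[3,5] → 5·2 = 10.

10.00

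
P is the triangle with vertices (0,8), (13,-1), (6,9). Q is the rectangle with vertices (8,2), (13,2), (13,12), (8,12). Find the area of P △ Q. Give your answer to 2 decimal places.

71.79

|P| = 33.5, |Q| = 50, |P∩Q| = 5.8533.
|P △ Q| = |P| + |Q| − 2·|P∩Q| = 33.5 + 50 − 11.7066 = 71.79.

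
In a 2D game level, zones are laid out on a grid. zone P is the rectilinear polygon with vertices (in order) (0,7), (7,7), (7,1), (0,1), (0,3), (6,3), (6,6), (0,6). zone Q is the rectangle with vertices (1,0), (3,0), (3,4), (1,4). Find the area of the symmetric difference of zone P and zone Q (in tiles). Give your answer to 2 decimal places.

|zone P| = 24, |zone Q| = 8, |zone P∩zone Q| = 4.
|zone P △ zone Q| = |zone P| + |zone Q| − 2·|zone P∩zone Q| = 24 + 8 − 8 = 24.00.

24.00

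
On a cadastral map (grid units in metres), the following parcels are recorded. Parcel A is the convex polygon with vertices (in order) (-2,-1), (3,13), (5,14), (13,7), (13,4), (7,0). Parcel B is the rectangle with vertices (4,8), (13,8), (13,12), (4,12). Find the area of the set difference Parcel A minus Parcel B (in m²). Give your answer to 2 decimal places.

111.21

|Parcel A| = 133.5, |Parcel A∩Parcel B| = 22.2857.
|Parcel A ∖ Parcel B| = |Parcel A| − |Parcel A∩Parcel B| = 133.5 − 22.2857 = 111.21.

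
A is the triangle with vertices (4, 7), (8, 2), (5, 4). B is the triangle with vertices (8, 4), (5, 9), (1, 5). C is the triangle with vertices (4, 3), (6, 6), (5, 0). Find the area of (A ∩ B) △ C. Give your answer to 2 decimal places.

5.33

|A ∩ B| = 1.6315.
|(A ∩ B) ∩ C| = 0.4013.
|(A ∩ B) △ C| = 1.6315 + 4.5 − 0.8026 = 5.33.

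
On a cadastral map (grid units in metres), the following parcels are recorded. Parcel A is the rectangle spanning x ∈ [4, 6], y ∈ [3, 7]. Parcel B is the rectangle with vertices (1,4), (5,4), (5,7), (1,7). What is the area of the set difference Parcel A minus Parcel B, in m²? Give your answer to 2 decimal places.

|Parcel A∩Parcel B|: x∈[4,5], y∈[4,7] → 1·3 = 3.
|Parcel A| = 8.
|Parcel A ∖ Parcel B| = |Parcel A| − |Parcel A∩Parcel B| = 8 − 3 = 5.00.

5.00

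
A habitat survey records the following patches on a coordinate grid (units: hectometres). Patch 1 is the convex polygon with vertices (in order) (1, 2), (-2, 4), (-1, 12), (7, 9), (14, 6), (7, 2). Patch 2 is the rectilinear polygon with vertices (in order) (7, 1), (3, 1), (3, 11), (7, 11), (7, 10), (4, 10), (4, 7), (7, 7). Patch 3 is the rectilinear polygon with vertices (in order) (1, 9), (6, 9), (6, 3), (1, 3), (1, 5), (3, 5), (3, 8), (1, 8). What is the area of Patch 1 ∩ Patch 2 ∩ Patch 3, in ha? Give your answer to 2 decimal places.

14.00

The intersection is the polygon with vertices (4,7), (6,7), (6,3), (3,3), (3,5), (3,8), (3,9), (4,9).
By the shoelace formula its area is 14.00.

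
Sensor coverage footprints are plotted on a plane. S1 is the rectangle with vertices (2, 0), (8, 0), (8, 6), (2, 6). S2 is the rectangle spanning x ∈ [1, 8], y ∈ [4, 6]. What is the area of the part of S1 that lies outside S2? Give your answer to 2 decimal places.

|S1∩S2|: x∈[2,8], y∈[4,6] → 6·2 = 12.
|S1| = 36.
|S1 ∖ S2| = |S1| − |S1∩S2| = 36 − 12 = 24.00.

24.00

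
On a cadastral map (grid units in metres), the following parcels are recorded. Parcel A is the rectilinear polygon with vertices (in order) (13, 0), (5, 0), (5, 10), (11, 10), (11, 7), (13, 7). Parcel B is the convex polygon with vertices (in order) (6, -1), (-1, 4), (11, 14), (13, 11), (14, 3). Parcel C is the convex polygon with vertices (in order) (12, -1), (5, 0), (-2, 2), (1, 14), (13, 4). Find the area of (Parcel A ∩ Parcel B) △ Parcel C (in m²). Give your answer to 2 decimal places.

91.48

|Parcel A ∩ Parcel B| = 67.15.
|(Parcel A ∩ Parcel B) ∩ Parcel C| = 51.3333.
|(Parcel A ∩ Parcel B) △ Parcel C| = 67.15 + 127 − 102.6667 = 91.48.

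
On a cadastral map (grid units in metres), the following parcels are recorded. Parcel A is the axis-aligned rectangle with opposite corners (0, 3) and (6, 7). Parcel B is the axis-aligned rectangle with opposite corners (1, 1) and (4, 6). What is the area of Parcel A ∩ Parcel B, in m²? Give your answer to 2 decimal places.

9.00

|Parcel A∩Parcel B|: x∈[1,4], y∈[3,6] → 3·3 = 9.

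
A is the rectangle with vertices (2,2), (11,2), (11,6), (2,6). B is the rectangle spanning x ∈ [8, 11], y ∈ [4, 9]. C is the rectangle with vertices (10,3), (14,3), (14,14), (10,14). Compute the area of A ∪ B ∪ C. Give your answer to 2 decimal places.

By inclusion–exclusion:
Individual areas: |A| = 36, |B| = 15, |C| = 44.
|A∩B|: x∈[8,11], y∈[4,6] → 3·2 = 6.
|A∩C|: x∈[10,11], y∈[3,6] → 1·3 = 3.
|B∩C|: x∈[10,11], y∈[4,9] → 1·5 = 5.
|A∩B∩C| = 2.
|A ∪ B ∪ C| = 95 − 14 + 2 = 83.00.

83.00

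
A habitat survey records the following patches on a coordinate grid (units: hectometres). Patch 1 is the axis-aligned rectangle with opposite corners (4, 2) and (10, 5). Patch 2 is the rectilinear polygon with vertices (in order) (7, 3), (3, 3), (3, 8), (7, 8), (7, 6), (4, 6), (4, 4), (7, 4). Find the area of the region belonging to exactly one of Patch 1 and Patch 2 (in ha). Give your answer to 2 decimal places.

26.00

|Patch 1| = 18, |Patch 2| = 14, |Patch 1∩Patch 2| = 3.
|Patch 1 △ Patch 2| = |Patch 1| + |Patch 2| − 2·|Patch 1∩Patch 2| = 18 + 14 − 6 = 26.00.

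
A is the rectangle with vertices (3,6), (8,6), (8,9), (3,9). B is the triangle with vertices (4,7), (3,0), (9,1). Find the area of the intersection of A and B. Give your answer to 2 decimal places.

0.49

The intersection is the polygon with vertices (3.857,6), (4,7), (4.833,6).
By the shoelace formula its area is 0.49.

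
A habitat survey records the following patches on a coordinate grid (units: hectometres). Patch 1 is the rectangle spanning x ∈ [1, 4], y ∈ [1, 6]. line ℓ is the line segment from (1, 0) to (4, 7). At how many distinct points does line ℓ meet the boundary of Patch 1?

The segment meets the boundary at (3.571,6), (1.429,1).

2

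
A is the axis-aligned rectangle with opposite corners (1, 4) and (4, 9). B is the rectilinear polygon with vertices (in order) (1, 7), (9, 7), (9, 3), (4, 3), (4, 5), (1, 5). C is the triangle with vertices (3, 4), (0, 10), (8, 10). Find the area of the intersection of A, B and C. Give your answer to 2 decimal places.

The intersection is the polygon with vertices (2.5,5), (1.5,7), (4,7), (4,5.2), (3.833,5).
By the shoelace formula its area is 3.98.

3.98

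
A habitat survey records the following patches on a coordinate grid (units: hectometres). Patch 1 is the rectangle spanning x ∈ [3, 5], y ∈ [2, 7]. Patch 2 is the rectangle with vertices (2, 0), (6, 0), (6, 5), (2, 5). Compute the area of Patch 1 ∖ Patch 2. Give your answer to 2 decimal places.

|Patch 1∩Patch 2|: x∈[3,5], y∈[2,5] → 2·3 = 6.
|Patch 1| = 10.
|Patch 1 ∖ Patch 2| = |Patch 1| − |Patch 1∩Patch 2| = 10 − 6 = 4.00.

4.00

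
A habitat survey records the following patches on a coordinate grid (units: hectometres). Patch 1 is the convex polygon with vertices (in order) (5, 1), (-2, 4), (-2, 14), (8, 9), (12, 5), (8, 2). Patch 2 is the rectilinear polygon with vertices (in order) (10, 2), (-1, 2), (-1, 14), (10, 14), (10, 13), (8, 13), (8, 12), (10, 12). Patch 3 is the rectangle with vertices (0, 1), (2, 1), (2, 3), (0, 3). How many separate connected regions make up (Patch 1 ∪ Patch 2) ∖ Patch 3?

(Patch 1 ∪ Patch 2) ∖ Patch 3 is a single connected region.

1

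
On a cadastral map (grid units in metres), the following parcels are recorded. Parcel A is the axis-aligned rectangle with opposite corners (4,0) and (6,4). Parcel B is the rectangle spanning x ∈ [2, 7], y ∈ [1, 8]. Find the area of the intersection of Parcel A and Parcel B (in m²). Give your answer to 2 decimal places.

|Parcel A∩Parcel B|: x∈[4,6], y∈[1,4] → 2·3 = 6.

6.00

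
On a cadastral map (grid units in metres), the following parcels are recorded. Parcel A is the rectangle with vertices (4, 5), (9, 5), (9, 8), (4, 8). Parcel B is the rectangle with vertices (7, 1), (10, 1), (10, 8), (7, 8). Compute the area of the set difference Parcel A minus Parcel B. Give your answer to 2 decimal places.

9.00

|Parcel A∩Parcel B|: x∈[7,9], y∈[5,8] → 2·3 = 6.
|Parcel A| = 15.
|Parcel A ∖ Parcel B| = |Parcel A| − |Parcel A∩Parcel B| = 15 − 6 = 9.00.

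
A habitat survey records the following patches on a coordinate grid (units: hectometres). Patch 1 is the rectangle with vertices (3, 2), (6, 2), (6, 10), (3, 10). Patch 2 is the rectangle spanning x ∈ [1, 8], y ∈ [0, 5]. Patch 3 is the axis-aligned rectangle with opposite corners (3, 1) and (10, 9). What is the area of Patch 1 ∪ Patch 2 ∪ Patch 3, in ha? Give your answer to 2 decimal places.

74.00

By inclusion–exclusion:
Individual areas: |Patch 1| = 24, |Patch 2| = 35, |Patch 3| = 56.
|Patch 1∩Patch 2|: x∈[3,6], y∈[2,5] → 3·3 = 9.
|Patch 1∩Patch 3|: x∈[3,6], y∈[2,9] → 3·7 = 21.
|Patch 2∩Patch 3|: x∈[3,8], y∈[1,5] → 5·4 = 20.
|Patch 1∩Patch 2∩Patch 3| = 9.
|Patch 1 ∪ Patch 2 ∪ Patch 3| = 115 − 50 + 9 = 74.00.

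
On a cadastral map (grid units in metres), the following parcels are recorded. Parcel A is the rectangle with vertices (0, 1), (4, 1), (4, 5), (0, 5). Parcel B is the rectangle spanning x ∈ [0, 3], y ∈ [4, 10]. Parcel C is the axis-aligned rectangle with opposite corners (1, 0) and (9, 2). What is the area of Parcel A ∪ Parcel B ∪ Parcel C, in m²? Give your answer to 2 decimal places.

44.00

By inclusion–exclusion:
Individual areas: |Parcel A| = 16, |Parcel B| = 18, |Parcel C| = 16.
|Parcel A∩Parcel B|: x∈[0,3], y∈[4,5] → 3·1 = 3.
|Parcel A∩Parcel C|: x∈[1,4], y∈[1,2] → 3·1 = 3.
|Parcel B∩Parcel C| = 0 (no overlap).
|Parcel A∩Parcel B∩Parcel C| = 0.
|Parcel A ∪ Parcel B ∪ Parcel C| = 50 − 6 + 0 = 44.00.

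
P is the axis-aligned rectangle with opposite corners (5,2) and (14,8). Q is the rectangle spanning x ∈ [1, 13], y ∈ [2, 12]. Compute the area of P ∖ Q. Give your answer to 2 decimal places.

6.00

|P∩Q|: x∈[5,13], y∈[2,8] → 8·6 = 48.
|P| = 54.
|P ∖ Q| = |P| − |P∩Q| = 54 − 48 = 6.00.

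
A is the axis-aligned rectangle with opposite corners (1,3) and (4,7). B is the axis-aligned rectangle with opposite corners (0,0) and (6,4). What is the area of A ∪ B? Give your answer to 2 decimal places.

By inclusion–exclusion:
Individual areas: |A| = 12, |B| = 24.
|A∩B|: x∈[1,4], y∈[3,4] → 3·1 = 3.
|A ∪ B| = 36 − 3 = 33.00.

33.00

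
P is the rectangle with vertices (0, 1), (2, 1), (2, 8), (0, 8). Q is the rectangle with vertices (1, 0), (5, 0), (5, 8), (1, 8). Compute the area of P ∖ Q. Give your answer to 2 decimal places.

7.00

|P∩Q|: x∈[1,2], y∈[1,8] → 1·7 = 7.
|P| = 14.
|P ∖ Q| = |P| − |P∩Q| = 14 − 7 = 7.00.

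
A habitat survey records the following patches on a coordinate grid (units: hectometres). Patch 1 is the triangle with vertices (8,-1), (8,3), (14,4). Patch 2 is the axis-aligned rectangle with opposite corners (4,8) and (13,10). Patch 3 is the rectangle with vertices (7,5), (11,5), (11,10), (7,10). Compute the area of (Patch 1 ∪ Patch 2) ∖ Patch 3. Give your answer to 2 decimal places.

|Patch 1 ∪ Patch 2| = 30.
|(Patch 1 ∪ Patch 2) ∩ Patch 3| = 8.
|(Patch 1 ∪ Patch 2) ∖ Patch 3| = 30 − 8 = 22.00.

22.00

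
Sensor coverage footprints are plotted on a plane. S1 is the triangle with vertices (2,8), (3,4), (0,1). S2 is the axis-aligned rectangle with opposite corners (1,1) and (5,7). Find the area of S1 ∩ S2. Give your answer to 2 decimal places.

The intersection is the polygon with vertices (3,4), (1,2), (1,4.5), (1.714,7), (2.25,7).
By the shoelace formula its area is 5.98.

5.98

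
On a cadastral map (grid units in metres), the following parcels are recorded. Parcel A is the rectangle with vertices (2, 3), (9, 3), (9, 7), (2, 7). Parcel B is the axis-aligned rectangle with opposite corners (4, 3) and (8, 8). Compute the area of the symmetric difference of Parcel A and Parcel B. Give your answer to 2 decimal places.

16.00

|Parcel A∩Parcel B|: x∈[4,8], y∈[3,7] → 4·4 = 16.
|Parcel A △ Parcel B| = |Parcel A| + |Parcel B| − 2·|Parcel A∩Parcel B| = 28 + 20 − 32 = 16.00.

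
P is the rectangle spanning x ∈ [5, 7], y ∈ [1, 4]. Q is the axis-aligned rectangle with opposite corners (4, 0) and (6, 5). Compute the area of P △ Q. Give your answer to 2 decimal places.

|P∩Q|: x∈[5,6], y∈[1,4] → 1·3 = 3.
|P △ Q| = |P| + |Q| − 2·|P∩Q| = 6 + 10 − 6 = 10.00.

10.00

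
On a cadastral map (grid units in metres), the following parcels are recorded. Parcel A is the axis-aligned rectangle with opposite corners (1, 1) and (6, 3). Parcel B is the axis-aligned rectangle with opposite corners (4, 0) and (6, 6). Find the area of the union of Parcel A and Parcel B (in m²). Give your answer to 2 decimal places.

By inclusion–exclusion:
Individual areas: |Parcel A| = 10, |Parcel B| = 12.
|Parcel A∩Parcel B|: x∈[4,6], y∈[1,3] → 2·2 = 4.
|Parcel A ∪ Parcel B| = 22 − 4 = 18.00.

18.00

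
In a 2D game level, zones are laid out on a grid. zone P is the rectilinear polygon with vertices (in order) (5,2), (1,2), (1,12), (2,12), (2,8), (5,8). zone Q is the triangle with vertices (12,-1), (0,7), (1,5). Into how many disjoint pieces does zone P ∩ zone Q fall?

zone P ∩ zone Q is a single connected region.

1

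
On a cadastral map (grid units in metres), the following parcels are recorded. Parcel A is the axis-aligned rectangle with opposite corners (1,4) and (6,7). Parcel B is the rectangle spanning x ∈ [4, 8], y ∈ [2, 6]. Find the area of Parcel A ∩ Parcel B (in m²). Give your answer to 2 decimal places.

4.00

|Parcel A∩Parcel B|: x∈[4,6], y∈[4,6] → 2·2 = 4.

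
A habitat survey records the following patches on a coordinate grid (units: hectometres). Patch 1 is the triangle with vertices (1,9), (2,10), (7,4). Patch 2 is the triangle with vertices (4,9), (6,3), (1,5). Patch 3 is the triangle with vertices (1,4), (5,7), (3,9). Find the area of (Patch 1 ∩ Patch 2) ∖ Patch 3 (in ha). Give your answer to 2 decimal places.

|Patch 1 ∩ Patch 2| = 1.9533.
|(Patch 1 ∩ Patch 2) ∩ Patch 3| = 1.503.
|(Patch 1 ∩ Patch 2) ∖ Patch 3| = 1.9533 − 1.503 = 0.45.

0.45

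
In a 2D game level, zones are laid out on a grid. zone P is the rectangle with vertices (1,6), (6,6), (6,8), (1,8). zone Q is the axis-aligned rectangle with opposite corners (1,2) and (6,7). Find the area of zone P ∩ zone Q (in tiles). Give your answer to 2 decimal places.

|zone P∩zone Q|: x∈[1,6], y∈[6,7] → 5·1 = 5.

5.00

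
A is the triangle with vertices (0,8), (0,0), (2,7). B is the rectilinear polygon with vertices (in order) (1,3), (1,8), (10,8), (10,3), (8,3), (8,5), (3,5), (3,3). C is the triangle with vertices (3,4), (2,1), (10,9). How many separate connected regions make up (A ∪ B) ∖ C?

(A ∪ B) ∖ C splits into 2 disjoint pieces (area 26.3333, area 11.5).

2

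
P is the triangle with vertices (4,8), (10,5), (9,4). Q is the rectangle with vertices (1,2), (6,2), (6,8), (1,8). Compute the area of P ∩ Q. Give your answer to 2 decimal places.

0.60

The intersection is the polygon with vertices (6,7), (6,6.4), (4,8).
By the shoelace formula its area is 0.60.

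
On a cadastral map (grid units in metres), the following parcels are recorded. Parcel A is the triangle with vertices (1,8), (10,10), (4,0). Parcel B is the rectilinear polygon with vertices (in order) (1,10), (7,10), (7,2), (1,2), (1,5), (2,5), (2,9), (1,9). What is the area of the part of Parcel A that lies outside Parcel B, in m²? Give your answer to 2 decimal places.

9.89

|Parcel A| = 39, |Parcel A∩Parcel B| = 29.1056.
|Parcel A ∖ Parcel B| = |Parcel A| − |Parcel A∩Parcel B| = 39 − 29.1056 = 9.89.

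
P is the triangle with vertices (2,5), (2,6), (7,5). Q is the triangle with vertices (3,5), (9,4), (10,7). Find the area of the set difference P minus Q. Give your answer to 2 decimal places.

1.56

|P| = 2.5, |P∩Q| = 0.9412.
|P ∖ Q| = |P| − |P∩Q| = 2.5 − 0.9412 = 1.56.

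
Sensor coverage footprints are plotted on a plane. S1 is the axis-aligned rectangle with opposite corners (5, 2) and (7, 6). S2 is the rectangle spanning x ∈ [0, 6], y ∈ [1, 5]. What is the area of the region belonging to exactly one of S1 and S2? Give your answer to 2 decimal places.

26.00

|S1∩S2|: x∈[5,6], y∈[2,5] → 1·3 = 3.
|S1 △ S2| = |S1| + |S2| − 2·|S1∩S2| = 8 + 24 − 6 = 26.00.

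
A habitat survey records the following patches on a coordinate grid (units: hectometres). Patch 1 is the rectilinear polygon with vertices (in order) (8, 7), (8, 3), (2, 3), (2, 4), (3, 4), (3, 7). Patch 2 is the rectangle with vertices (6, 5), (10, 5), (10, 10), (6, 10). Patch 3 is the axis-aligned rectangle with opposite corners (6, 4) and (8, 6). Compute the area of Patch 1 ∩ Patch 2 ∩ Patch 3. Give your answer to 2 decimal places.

2.00

The intersection is the polygon with vertices (6,5), (6,6), (8,6), (8,5).
By the shoelace formula its area is 2.00.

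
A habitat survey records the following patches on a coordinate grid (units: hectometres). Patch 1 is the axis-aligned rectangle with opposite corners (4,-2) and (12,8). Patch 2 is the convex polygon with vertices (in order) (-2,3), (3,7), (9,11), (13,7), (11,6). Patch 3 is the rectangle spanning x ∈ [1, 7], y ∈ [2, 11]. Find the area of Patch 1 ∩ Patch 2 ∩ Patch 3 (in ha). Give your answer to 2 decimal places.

The intersection is the polygon with vertices (4,4.385), (4,7.667), (4.5,8), (7,8), (7,5.077).
By the shoelace formula its area is 9.72.

9.72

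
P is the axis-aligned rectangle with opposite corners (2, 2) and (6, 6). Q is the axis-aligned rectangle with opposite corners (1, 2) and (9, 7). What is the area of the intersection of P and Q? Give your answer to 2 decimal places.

16.00

|P∩Q|: x∈[2,6], y∈[2,6] → 4·4 = 16.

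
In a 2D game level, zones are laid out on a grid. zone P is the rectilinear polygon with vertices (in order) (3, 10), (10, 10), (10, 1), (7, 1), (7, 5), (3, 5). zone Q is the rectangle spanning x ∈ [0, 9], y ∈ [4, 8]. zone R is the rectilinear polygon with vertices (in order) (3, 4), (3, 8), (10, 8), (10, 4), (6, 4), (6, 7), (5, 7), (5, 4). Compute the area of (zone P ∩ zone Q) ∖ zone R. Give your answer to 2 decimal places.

2.00

|zone P ∩ zone Q| = 20.
|(zone P ∩ zone Q) ∩ zone R| = 18.
|(zone P ∩ zone Q) ∖ zone R| = 20 − 18 = 2.00.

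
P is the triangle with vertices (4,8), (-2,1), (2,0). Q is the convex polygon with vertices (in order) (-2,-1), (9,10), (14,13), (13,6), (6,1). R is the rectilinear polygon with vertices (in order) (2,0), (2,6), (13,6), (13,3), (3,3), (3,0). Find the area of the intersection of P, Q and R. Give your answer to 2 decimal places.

The intersection is the polygon with vertices (3,4), (2,0), (2,3).
By the shoelace formula its area is 1.50.

1.50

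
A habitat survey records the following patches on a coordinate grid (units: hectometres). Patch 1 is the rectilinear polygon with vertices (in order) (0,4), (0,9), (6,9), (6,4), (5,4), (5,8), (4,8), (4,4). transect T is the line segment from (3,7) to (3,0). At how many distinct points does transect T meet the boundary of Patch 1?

The segment meets the boundary at (3,4).

1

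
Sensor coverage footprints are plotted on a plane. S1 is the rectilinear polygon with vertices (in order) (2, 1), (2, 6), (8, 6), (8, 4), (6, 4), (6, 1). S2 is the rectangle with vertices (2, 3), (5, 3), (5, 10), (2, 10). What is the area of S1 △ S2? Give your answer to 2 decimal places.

|S1| = 24, |S2| = 21, |S1∩S2| = 9.
|S1 △ S2| = |S1| + |S2| − 2·|S1∩S2| = 24 + 21 − 18 = 27.00.

27.00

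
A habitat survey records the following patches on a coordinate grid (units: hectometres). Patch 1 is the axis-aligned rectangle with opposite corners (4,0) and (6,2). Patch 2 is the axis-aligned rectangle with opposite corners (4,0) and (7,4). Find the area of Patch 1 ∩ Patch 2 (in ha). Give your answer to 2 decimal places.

|Patch 1∩Patch 2|: x∈[4,6], y∈[0,2] → 2·2 = 4.

4.00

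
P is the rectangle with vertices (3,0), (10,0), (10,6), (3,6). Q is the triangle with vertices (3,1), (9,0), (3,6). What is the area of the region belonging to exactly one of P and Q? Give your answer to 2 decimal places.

27.00

|P| = 42, |Q| = 15, |P∩Q| = 15.
|P △ Q| = |P| + |Q| − 2·|P∩Q| = 42 + 15 − 30 = 27.00.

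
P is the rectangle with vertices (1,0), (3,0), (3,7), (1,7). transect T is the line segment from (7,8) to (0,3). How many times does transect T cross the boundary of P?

The segment meets the boundary at (1,3.714), (3,5.143).

2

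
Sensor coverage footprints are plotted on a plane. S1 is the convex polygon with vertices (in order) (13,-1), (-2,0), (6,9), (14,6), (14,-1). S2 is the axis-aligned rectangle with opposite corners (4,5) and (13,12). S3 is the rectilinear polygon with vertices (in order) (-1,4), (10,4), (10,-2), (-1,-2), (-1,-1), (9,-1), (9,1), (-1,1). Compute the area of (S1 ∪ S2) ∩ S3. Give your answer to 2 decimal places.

31.09

The region (S1 ∪ S2) ∩ S3 is the polygon with vertices (1.556,4), (10,4), (10,-0.8), (9,-0.733), (9,1), (-1,1), (-1,1.125).
By the shoelace formula its area is 31.09.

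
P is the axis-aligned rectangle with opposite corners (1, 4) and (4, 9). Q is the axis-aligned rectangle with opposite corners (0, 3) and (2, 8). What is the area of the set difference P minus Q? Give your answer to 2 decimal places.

|P∩Q|: x∈[1,2], y∈[4,8] → 1·4 = 4.
|P| = 15.
|P ∖ Q| = |P| − |P∩Q| = 15 − 4 = 11.00.

11.00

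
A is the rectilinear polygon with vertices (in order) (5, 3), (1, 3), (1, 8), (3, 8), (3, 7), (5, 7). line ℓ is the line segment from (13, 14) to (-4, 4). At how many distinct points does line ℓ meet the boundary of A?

The segment meets the boundary at (1,6.941), (2.8,8).

2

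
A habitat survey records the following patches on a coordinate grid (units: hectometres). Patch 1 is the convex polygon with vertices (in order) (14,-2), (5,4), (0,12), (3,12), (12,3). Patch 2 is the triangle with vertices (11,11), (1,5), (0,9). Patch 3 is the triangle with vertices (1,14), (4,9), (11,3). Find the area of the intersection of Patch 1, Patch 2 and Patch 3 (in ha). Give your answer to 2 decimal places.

The intersection is the polygon with vertices (4.759,9.865), (6.294,8.177), (5.51,7.706), (4,9), (3.607,9.656).
By the shoelace formula its area is 2.59.

2.59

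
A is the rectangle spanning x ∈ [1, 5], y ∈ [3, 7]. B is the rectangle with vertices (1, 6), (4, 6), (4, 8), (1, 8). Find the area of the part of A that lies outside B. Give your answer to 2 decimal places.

13.00

|A∩B|: x∈[1,4], y∈[6,7] → 3·1 = 3.
|A| = 16.
|A ∖ B| = |A| − |A∩B| = 16 − 3 = 13.00.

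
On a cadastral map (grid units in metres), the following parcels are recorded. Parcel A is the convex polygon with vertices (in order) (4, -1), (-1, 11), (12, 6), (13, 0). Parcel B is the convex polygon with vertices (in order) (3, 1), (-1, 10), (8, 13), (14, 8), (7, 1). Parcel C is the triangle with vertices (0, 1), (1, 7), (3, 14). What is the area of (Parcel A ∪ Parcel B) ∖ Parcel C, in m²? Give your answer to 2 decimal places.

|Parcel A ∪ Parcel B| = 138.3468.
|(Parcel A ∪ Parcel B) ∩ Parcel C| = 1.567.
|(Parcel A ∪ Parcel B) ∖ Parcel C| = 138.3468 − 1.567 = 136.78.

136.78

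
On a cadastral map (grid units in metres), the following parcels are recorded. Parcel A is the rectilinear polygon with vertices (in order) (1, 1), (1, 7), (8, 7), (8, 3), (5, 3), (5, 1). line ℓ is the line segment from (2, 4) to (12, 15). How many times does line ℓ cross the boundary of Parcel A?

1

The segment meets the boundary at (4.727,7).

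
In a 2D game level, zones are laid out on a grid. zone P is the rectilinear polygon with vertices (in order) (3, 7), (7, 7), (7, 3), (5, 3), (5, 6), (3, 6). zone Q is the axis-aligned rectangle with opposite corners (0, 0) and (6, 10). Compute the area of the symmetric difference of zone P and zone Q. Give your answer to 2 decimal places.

58.00

|zone P| = 10, |zone Q| = 60, |zone P∩zone Q| = 6.
|zone P △ zone Q| = |zone P| + |zone Q| − 2·|zone P∩zone Q| = 10 + 60 − 12 = 58.00.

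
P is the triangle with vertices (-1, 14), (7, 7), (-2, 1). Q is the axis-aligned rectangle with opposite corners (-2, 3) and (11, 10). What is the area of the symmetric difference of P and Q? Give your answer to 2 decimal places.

|P| = 55.5, |Q| = 91, |P∩Q| = 42.8956.
|P △ Q| = |P| + |Q| − 2·|P∩Q| = 55.5 + 91 − 85.7912 = 60.71.

60.71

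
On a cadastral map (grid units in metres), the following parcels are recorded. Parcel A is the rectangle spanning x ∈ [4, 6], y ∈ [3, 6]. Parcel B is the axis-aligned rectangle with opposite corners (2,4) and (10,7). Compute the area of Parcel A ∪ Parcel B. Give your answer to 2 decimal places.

26.00

By inclusion–exclusion:
Individual areas: |Parcel A| = 6, |Parcel B| = 24.
|Parcel A∩Parcel B|: x∈[4,6], y∈[4,6] → 2·2 = 4.
|Parcel A ∪ Parcel B| = 30 − 4 = 26.00.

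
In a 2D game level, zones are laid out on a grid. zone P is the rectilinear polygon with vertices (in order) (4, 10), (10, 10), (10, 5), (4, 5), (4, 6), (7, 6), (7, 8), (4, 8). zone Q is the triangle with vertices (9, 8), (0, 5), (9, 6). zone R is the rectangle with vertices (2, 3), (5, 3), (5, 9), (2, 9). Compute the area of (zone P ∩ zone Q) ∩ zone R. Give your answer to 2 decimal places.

0.50

The region (zone P ∩ zone Q) ∩ zone R is the polygon with vertices (5,6), (5,5.556), (4,5.444), (4,6).
By the shoelace formula its area is 0.50.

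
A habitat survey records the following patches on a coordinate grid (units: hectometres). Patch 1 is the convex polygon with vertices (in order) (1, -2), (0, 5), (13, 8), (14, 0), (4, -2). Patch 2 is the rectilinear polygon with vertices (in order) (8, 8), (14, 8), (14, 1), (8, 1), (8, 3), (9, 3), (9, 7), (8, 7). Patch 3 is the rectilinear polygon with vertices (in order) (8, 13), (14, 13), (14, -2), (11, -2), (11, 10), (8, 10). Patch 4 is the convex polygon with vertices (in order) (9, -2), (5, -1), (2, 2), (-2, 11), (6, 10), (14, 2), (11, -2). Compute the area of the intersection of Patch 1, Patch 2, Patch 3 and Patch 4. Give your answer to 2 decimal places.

7.05

The intersection is the polygon with vertices (11,1), (11,5), (13.714,2.286), (13.786,1.714), (13.25,1).
By the shoelace formula its area is 7.05.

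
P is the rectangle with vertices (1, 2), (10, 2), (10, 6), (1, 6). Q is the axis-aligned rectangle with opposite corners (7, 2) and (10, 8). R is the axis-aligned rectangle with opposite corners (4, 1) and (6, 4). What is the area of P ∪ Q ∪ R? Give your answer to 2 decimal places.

44.00

By inclusion–exclusion:
Individual areas: |P| = 36, |Q| = 18, |R| = 6.
|P∩Q|: x∈[7,10], y∈[2,6] → 3·4 = 12.
|P∩R|: x∈[4,6], y∈[2,4] → 2·2 = 4.
|Q∩R| = 0 (no overlap).
|P∩Q∩R| = 0.
|P ∪ Q ∪ R| = 60 − 16 + 0 = 44.00.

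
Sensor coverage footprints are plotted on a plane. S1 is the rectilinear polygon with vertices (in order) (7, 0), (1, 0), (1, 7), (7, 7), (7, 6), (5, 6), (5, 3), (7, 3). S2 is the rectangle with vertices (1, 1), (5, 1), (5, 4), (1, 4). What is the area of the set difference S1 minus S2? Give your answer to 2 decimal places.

|S1| = 36, |S1∩S2| = 12.
|S1 ∖ S2| = |S1| − |S1∩S2| = 36 − 12 = 24.00.

24.00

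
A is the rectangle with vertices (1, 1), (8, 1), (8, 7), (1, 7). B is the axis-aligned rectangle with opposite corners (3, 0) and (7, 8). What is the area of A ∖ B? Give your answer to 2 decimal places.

|A∩B|: x∈[3,7], y∈[1,7] → 4·6 = 24.
|A| = 42.
|A ∖ B| = |A| − |A∩B| = 42 − 24 = 18.00.

18.00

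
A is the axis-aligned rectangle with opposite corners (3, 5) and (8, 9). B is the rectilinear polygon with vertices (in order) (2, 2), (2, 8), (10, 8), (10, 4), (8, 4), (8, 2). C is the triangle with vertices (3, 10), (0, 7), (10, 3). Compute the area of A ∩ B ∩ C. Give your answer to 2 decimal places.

9.70

The intersection is the polygon with vertices (5,5), (3,5.8), (3,8), (5,8), (8,5).
By the shoelace formula its area is 9.70.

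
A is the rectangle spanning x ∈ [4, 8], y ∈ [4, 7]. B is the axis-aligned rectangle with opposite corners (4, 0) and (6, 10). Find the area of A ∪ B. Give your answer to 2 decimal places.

26.00

By inclusion–exclusion:
Individual areas: |A| = 12, |B| = 20.
|A∩B|: x∈[4,6], y∈[4,7] → 2·3 = 6.
|A ∪ B| = 32 − 6 = 26.00.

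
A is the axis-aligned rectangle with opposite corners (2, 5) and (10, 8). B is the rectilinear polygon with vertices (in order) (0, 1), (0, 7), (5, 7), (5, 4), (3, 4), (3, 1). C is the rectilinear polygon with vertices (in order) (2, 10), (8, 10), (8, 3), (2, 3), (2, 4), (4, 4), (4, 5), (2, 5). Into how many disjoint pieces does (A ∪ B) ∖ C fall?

2

(A ∪ B) ∖ C splits into 2 disjoint pieces (area 6, area 16).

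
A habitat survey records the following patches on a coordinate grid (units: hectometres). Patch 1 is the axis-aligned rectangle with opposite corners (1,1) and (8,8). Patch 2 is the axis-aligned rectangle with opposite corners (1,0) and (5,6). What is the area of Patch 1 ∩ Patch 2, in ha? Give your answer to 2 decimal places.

20.00

|Patch 1∩Patch 2|: x∈[1,5], y∈[1,6] → 4·5 = 20.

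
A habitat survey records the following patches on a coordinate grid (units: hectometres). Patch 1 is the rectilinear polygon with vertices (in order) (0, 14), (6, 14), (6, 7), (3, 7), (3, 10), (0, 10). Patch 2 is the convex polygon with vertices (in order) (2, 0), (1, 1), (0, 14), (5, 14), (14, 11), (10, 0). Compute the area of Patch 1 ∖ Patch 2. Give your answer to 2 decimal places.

0.78

|Patch 1| = 33, |Patch 1∩Patch 2| = 32.2179.
|Patch 1 ∖ Patch 2| = |Patch 1| − |Patch 1∩Patch 2| = 33 − 32.2179 = 0.78.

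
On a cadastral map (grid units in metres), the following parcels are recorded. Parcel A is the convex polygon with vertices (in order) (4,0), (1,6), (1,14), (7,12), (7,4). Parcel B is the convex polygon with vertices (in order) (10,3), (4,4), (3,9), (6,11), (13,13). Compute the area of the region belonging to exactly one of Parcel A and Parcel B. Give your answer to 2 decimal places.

|Parcel A| = 63, |Parcel B| = 62.5, |Parcel A∩Parcel B| = 23.3095.
|Parcel A △ Parcel B| = |Parcel A| + |Parcel B| − 2·|Parcel A∩Parcel B| = 63 + 62.5 − 46.619 = 78.88.

78.88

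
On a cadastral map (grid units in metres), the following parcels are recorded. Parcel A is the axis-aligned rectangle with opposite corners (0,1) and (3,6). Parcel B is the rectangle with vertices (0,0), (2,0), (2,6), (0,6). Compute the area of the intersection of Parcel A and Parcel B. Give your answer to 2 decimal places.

|Parcel A∩Parcel B|: x∈[0,2], y∈[1,6] → 2·5 = 10.

10.00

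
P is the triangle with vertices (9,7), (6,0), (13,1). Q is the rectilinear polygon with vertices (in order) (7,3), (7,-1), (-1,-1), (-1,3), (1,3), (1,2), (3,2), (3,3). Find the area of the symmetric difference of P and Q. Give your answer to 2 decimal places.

|P| = 23, |Q| = 30, |P∩Q| = 1.0952.
|P △ Q| = |P| + |Q| − 2·|P∩Q| = 23 + 30 − 2.1905 = 50.81.

50.81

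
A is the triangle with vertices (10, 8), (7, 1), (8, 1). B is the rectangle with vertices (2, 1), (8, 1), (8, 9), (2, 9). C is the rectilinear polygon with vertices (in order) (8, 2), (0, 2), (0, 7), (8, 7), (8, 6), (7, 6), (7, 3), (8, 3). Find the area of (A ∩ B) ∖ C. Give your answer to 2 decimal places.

0.81

|A ∩ B| = 1.1667.
|(A ∩ B) ∩ C| = 0.3571.
|(A ∩ B) ∖ C| = 1.1667 − 0.3571 = 0.81.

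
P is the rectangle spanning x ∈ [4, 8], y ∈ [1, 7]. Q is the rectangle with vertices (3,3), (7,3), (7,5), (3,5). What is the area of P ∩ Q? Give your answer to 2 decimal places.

6.00

|P∩Q|: x∈[4,7], y∈[3,5] → 3·2 = 6.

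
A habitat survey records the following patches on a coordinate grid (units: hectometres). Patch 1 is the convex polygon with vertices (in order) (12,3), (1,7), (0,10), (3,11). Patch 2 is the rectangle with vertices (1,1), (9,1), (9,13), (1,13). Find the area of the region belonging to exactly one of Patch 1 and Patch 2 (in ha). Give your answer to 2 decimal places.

|Patch 1| = 31, |Patch 2| = 96, |Patch 1∩Patch 2| = 26.9697.
|Patch 1 △ Patch 2| = |Patch 1| + |Patch 2| − 2·|Patch 1∩Patch 2| = 31 + 96 − 53.9394 = 73.06.

73.06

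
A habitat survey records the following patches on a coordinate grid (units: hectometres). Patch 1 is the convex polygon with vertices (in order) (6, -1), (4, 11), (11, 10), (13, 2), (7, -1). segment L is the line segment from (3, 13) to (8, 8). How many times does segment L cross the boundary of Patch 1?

1

The segment meets the boundary at (5.167,10.833).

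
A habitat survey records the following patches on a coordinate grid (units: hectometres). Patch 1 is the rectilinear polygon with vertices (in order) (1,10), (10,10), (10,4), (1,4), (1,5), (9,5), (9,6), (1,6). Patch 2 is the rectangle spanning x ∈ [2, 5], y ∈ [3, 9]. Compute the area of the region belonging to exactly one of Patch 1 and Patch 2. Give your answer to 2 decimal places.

|Patch 1| = 46, |Patch 2| = 18, |Patch 1∩Patch 2| = 12.
|Patch 1 △ Patch 2| = |Patch 1| + |Patch 2| − 2·|Patch 1∩Patch 2| = 46 + 18 − 24 = 40.00.

40.00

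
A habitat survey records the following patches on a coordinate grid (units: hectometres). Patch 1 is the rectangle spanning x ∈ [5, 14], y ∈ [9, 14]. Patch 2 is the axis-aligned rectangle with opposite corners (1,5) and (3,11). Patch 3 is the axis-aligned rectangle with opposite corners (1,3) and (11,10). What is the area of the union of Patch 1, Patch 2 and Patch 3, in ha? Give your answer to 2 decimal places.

By inclusion–exclusion:
Individual areas: |Patch 1| = 45, |Patch 2| = 12, |Patch 3| = 70.
|Patch 1∩Patch 2| = 0 (no overlap).
|Patch 1∩Patch 3|: x∈[5,11], y∈[9,10] → 6·1 = 6.
|Patch 2∩Patch 3|: x∈[1,3], y∈[5,10] → 2·5 = 10.
|Patch 1∩Patch 2∩Patch 3| = 0.
|Patch 1 ∪ Patch 2 ∪ Patch 3| = 127 − 16 + 0 = 111.00.

111.00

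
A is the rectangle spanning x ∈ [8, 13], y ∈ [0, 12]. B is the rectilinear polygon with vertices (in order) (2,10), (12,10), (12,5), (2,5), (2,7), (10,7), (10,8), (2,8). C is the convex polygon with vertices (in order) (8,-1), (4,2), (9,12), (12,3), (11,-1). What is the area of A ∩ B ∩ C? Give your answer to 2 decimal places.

10.50

The intersection is the polygon with vertices (9.667,10), (11.333,5), (8,5), (8,7), (10,7), (10,8), (8,8), (8,10).
By the shoelace formula its area is 10.50.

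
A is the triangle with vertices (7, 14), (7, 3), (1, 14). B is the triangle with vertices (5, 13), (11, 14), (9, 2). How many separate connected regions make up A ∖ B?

1

A ∖ B is a single connected region.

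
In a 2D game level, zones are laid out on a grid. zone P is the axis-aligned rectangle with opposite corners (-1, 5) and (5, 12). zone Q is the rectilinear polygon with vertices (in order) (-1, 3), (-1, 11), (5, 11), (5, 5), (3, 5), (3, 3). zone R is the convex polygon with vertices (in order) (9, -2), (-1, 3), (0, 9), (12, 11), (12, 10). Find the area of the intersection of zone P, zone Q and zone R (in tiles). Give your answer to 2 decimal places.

23.42

The intersection is the polygon with vertices (3,5), (-0.667,5), (0,9), (5,9.833), (5,5).
By the shoelace formula its area is 23.42.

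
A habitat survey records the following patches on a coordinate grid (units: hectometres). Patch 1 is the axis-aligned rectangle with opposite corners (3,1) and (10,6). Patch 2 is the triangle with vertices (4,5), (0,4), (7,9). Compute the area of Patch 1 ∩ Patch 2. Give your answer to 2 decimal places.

1.50

The intersection is the polygon with vertices (3,6), (4.75,6), (4,5), (3,4.75).
By the shoelace formula its area is 1.50.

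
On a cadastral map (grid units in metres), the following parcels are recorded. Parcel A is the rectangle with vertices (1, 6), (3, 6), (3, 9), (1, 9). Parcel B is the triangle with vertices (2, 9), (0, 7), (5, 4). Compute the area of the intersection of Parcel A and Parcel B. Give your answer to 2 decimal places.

The intersection is the polygon with vertices (3,6), (1.667,6), (1,6.4), (1,8), (2,9), (3,7.333).
By the shoelace formula its area is 4.53.

4.53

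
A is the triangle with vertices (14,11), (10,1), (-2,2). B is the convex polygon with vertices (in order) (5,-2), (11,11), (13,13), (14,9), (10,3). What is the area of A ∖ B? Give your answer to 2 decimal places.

36.84

|A| = 62, |A∩B| = 25.1568.
|A ∖ B| = |A| − |A∩B| = 62 − 25.1568 = 36.84.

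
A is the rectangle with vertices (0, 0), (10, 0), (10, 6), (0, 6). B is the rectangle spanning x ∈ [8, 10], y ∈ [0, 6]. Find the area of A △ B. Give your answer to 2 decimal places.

48.00

|A∩B|: x∈[8,10], y∈[0,6] → 2·6 = 12.
|A △ B| = |A| + |B| − 2·|A∩B| = 60 + 12 − 24 = 48.00.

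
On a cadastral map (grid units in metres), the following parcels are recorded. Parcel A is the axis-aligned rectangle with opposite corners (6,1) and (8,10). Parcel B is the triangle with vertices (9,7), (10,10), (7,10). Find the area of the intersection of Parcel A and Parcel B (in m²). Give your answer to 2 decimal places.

The intersection is the polygon with vertices (8,8.5), (7,10), (8,10).
By the shoelace formula its area is 0.75.

0.75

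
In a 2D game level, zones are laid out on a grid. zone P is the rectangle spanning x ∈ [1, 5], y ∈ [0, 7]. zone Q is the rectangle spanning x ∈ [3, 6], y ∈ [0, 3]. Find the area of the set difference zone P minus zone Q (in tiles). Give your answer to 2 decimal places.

22.00

|zone P∩zone Q|: x∈[3,5], y∈[0,3] → 2·3 = 6.
|zone P| = 28.
|zone P ∖ zone Q| = |zone P| − |zone P∩zone Q| = 28 − 6 = 22.00.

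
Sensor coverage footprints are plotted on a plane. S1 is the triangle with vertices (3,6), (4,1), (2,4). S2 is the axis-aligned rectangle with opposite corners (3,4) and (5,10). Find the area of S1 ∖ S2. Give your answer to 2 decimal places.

3.10

|S1| = 3.5, |S1∩S2| = 0.4.
|S1 ∖ S2| = |S1| − |S1∩S2| = 3.5 − 0.4 = 3.10.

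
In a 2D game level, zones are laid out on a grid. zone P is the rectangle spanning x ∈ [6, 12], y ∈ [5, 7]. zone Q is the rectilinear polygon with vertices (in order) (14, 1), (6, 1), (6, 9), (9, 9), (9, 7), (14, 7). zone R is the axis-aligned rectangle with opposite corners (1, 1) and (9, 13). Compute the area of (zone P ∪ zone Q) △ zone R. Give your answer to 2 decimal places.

|zone P ∪ zone Q| = 54.
|(zone P ∪ zone Q) ∩ zone R| = 24.
|(zone P ∪ zone Q) △ zone R| = 54 + 96 − 48 = 102.00.

102.00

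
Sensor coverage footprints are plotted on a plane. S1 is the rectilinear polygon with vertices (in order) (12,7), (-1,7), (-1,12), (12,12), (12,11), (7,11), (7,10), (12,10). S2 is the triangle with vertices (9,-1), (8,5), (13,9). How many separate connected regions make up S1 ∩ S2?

1

S1 ∩ S2 is a single connected region.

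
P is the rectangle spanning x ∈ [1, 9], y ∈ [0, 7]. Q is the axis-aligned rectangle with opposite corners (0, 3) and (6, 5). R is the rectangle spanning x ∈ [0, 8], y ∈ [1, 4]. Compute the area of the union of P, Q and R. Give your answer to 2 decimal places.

60.00

By inclusion–exclusion:
Individual areas: |P| = 56, |Q| = 12, |R| = 24.
|P∩Q|: x∈[1,6], y∈[3,5] → 5·2 = 10.
|P∩R|: x∈[1,8], y∈[1,4] → 7·3 = 21.
|Q∩R|: x∈[0,6], y∈[3,4] → 6·1 = 6.
|P∩Q∩R| = 5.
|P ∪ Q ∪ R| = 92 − 37 + 5 = 60.00.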